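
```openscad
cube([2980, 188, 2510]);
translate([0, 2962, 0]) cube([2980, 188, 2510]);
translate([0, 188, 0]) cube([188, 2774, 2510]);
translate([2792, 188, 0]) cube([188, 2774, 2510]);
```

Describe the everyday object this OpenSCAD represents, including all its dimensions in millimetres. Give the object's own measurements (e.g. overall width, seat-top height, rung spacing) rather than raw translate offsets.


The wall frame of a small rectangular building: four walls, each 2510 mm tall and 188 mm thick, enclosing a footprint 2980 mm (x) by 3150 mm (y) outside-to-outside, with no floor or roof. The front and back walls (the −y and +y sides) span the full width; the two side walls fit between them.


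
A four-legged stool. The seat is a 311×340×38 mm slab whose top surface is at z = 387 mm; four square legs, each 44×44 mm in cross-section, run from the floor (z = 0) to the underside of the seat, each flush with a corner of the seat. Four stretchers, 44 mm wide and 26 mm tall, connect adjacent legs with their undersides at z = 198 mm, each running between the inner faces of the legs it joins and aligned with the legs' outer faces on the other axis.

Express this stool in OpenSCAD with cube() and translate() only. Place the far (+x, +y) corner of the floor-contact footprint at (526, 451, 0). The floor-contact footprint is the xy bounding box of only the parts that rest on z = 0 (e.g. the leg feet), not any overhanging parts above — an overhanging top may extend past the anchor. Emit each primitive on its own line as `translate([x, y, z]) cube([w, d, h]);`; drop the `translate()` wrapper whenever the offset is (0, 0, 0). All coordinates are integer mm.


translate([215, 111, 349]) cube([311, 340, 38]);
translate([215, 111, 0]) cube([44, 44, 349]);
translate([482, 111, 0]) cube([44, 44, 349]);
translate([215, 407, 0]) cube([44, 44, 349]);
translate([482, 407, 0]) cube([44, 44, 349]);
translate([259, 111, 198]) cube([223, 44, 26]);
translate([259, 407, 198]) cube([223, 44, 26]);
translate([215, 155, 198]) cube([44, 252, 26]);
translate([482, 155, 198]) cube([44, 252, 26]);


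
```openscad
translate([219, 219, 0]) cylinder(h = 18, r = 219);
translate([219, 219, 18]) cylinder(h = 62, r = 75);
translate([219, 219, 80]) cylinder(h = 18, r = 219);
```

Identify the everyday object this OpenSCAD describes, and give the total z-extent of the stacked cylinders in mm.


A spool. The overall height is 98 mm.

Three coaxial cylinders, large–small–large — a spool. Two 18 mm flanges and a 62 mm core give 18 + 62 + 18 = 98 mm.


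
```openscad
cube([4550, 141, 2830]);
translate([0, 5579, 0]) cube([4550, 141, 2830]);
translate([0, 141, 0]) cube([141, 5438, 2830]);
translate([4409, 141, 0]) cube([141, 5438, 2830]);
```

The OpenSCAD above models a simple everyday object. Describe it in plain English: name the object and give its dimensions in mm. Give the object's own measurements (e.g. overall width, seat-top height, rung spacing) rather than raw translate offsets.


The wall frame of a small rectangular building: four walls, each 2830 mm tall and 141 mm thick, enclosing a footprint 4550 mm (x) by 5720 mm (y) outside-to-outside, with no floor or roof. The front and back walls (the −y and +y sides) span the full width; the two side walls fit between them.


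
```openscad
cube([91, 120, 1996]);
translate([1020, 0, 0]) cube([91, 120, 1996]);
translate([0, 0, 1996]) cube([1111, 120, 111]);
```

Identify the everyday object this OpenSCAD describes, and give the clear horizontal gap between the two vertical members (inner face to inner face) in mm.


A door frame. The clear opening width is 929 mm.

Two 1996 mm tall posts with a header on top — a door frame. The left jamb is 91 mm wide at x = 0; the right jamb starts at x = 1020. The clear opening is 1020 − 91 = 929 mm.


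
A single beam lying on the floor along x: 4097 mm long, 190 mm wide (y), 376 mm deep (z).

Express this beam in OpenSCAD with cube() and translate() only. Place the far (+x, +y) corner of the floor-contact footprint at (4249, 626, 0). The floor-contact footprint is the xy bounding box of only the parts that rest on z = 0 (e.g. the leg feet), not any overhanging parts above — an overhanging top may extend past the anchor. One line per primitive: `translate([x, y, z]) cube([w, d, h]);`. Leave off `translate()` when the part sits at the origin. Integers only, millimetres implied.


translate([152, 436, 0]) cube([4097, 190, 376]);


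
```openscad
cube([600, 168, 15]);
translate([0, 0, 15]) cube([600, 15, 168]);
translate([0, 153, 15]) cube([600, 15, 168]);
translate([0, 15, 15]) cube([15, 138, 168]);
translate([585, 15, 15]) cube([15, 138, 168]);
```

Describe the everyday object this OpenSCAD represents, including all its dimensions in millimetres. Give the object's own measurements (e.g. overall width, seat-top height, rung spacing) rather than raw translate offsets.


An open-topped rectangular box: outside dimensions 600×168×183 mm, with a uniform wall and base thickness of 15 mm. The base is a full 600×168 slab on the floor; four walls sit on top of the base. The front and back walls (the −y and +y sides) span the full width; the two side walls fit between them.


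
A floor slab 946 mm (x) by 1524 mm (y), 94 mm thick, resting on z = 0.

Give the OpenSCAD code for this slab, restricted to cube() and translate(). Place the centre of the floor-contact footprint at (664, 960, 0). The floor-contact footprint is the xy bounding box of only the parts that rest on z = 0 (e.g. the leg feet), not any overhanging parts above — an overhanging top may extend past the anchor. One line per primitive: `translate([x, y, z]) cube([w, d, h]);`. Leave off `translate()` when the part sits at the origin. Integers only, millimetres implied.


translate([191, 198, 0]) cube([946, 1524, 94]);


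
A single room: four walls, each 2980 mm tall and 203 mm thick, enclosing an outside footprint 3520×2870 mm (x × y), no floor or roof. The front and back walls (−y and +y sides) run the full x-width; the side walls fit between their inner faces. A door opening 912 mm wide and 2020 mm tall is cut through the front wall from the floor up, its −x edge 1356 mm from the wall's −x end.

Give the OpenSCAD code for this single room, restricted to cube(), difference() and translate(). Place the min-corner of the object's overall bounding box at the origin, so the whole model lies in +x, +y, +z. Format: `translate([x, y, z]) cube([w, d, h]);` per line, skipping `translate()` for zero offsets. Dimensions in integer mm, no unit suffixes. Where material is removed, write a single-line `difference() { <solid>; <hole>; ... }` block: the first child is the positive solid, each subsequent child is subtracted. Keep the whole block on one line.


difference() { cube([3520, 203, 2980]); translate([1356, 0, 0]) cube([912, 203, 2020]); }
translate([0, 2667, 0]) cube([3520, 203, 2980]);
translate([0, 203, 0]) cube([203, 2464, 2980]);
translate([3317, 203, 0]) cube([203, 2464, 2980]);


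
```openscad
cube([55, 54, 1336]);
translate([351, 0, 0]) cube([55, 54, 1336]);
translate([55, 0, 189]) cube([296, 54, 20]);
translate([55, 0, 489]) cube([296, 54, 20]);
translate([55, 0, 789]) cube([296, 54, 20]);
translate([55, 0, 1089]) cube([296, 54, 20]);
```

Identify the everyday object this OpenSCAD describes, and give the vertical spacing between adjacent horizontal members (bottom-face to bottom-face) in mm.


A ladder. The rung spacing is 300 mm.

Two tall 55×54 posts with 4 short bars between them — a ladder. Adjacent rungs sit at z = 189 and z = 489, so the spacing is 489 − 189 = 300 mm.


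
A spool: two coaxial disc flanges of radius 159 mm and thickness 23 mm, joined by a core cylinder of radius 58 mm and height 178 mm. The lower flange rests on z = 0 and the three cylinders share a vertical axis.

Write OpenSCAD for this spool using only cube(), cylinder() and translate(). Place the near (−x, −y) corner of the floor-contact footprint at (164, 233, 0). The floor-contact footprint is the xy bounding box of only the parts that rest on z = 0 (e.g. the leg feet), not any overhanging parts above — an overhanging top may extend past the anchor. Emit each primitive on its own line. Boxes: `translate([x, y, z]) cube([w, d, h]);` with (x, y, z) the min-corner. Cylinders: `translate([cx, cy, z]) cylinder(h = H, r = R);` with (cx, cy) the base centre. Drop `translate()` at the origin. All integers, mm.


translate([323, 392, 0]) cylinder(h = 23, r = 159);
translate([323, 392, 23]) cylinder(h = 178, r = 58);
translate([323, 392, 201]) cylinder(h = 23, r = 159);


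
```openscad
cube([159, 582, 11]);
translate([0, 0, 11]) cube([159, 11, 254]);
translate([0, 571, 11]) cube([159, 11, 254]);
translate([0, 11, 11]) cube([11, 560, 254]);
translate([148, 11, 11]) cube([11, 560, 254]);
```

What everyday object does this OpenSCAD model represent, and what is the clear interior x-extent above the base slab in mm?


An open box. The internal width is 137 mm.

A 159×582 base slab with four walls standing on it — an open box. The base is 159 mm wide and the walls are 11 mm thick, so the internal width is 159 − 2 × 11 = 137 mm.


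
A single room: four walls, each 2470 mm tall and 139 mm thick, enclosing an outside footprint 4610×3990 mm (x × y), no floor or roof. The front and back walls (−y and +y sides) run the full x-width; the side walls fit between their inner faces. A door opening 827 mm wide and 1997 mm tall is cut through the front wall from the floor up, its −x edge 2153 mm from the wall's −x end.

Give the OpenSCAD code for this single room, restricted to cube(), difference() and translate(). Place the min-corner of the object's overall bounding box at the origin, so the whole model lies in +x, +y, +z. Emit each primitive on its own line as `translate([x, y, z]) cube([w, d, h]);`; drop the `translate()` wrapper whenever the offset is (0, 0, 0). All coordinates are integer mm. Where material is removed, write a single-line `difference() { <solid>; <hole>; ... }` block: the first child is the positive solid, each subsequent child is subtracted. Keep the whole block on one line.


difference() { cube([4610, 139, 2470]); translate([2153, 0, 0]) cube([827, 139, 1997]); }
translate([0, 3851, 0]) cube([4610, 139, 2470]);
translate([0, 139, 0]) cube([139, 3712, 2470]);
translate([4471, 139, 0]) cube([139, 3712, 2470]);


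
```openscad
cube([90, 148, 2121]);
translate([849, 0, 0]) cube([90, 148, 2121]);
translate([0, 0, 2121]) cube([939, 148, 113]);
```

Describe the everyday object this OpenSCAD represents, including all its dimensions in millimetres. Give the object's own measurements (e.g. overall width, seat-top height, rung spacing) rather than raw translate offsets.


A door frame. The clear opening is 759 mm wide and 2121 mm high. Two 90 mm wide jambs, 148 mm deep, stand either side of the opening from the floor to the top of the opening. A 113 mm thick head sits across the top of both jambs, spanning the full outside width of the frame.


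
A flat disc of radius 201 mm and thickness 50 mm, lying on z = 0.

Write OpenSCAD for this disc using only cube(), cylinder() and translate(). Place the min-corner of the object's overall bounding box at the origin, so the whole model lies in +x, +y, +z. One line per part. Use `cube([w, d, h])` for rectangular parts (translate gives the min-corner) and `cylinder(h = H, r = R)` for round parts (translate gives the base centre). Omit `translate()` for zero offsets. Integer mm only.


translate([201, 201, 0]) cylinder(h = 50, r = 201);


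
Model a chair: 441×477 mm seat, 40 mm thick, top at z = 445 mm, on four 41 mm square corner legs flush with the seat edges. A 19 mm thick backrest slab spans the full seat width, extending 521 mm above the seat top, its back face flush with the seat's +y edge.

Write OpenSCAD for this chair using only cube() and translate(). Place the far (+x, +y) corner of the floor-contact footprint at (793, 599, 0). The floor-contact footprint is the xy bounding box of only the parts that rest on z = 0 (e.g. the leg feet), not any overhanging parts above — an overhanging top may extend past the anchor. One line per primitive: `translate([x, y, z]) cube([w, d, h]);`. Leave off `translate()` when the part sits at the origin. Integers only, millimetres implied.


translate([352, 122, 405]) cube([441, 477, 40]);
translate([352, 122, 0]) cube([41, 41, 405]);
translate([752, 122, 0]) cube([41, 41, 405]);
translate([352, 558, 0]) cube([41, 41, 405]);
translate([752, 558, 0]) cube([41, 41, 405]);
translate([352, 580, 445]) cube([441, 19, 521]);


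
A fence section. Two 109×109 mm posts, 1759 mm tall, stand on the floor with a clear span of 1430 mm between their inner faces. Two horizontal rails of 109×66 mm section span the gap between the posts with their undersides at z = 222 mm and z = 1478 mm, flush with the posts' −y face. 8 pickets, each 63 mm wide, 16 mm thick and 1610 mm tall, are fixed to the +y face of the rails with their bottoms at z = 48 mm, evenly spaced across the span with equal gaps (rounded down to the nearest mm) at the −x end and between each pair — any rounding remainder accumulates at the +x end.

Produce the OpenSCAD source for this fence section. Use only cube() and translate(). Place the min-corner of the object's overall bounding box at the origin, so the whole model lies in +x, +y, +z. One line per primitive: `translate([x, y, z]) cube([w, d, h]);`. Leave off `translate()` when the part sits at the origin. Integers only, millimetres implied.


cube([109, 109, 1759]);
translate([1539, 0, 0]) cube([109, 109, 1759]);
translate([109, 0, 222]) cube([1430, 109, 66]);
translate([109, 0, 1478]) cube([1430, 109, 66]);
translate([211, 109, 48]) cube([63, 16, 1610]);
translate([376, 109, 48]) cube([63, 16, 1610]);
translate([541, 109, 48]) cube([63, 16, 1610]);
translate([706, 109, 48]) cube([63, 16, 1610]);
translate([871, 109, 48]) cube([63, 16, 1610]);
translate([1036, 109, 48]) cube([63, 16, 1610]);
translate([1201, 109, 48]) cube([63, 16, 1610]);
translate([1366, 109, 48]) cube([63, 16, 1610]);


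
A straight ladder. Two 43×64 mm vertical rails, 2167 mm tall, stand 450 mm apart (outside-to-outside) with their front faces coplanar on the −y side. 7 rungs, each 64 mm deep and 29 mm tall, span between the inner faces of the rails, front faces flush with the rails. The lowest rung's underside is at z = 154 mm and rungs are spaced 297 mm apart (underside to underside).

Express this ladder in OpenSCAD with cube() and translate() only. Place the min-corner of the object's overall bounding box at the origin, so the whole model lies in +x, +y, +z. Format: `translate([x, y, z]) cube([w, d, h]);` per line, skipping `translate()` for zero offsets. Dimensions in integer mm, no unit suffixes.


cube([43, 64, 2167]);
translate([407, 0, 0]) cube([43, 64, 2167]);
translate([43, 0, 154]) cube([364, 64, 29]);
translate([43, 0, 451]) cube([364, 64, 29]);
translate([43, 0, 748]) cube([364, 64, 29]);
translate([43, 0, 1045]) cube([364, 64, 29]);
translate([43, 0, 1342]) cube([364, 64, 29]);
translate([43, 0, 1639]) cube([364, 64, 29]);
translate([43, 0, 1936]) cube([364, 64, 29]);


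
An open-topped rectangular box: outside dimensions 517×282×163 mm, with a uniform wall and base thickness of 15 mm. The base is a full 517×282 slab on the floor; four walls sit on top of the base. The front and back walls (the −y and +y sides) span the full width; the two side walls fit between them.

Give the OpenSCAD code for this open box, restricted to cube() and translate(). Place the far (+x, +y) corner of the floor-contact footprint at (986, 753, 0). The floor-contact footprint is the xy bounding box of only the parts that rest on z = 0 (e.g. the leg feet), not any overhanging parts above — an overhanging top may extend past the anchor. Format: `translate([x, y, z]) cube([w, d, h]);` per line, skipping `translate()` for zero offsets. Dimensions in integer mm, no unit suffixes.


translate([469, 471, 0]) cube([517, 282, 15]);
translate([469, 471, 15]) cube([517, 15, 148]);
translate([469, 738, 15]) cube([517, 15, 148]);
translate([469, 486, 15]) cube([15, 252, 148]);
translate([971, 486, 15]) cube([15, 252, 148]);


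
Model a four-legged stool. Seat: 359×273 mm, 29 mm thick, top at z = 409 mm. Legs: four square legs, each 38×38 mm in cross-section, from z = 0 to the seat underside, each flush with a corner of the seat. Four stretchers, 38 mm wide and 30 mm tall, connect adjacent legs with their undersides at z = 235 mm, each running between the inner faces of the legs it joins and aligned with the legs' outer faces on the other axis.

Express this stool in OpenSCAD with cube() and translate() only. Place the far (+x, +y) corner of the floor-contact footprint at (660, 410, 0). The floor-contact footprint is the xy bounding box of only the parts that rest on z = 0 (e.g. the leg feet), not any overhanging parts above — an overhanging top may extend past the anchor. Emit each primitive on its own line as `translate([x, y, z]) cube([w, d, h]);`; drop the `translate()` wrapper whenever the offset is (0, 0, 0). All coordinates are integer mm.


translate([301, 137, 380]) cube([359, 273, 29]);
translate([301, 137, 0]) cube([38, 38, 380]);
translate([622, 137, 0]) cube([38, 38, 380]);
translate([301, 372, 0]) cube([38, 38, 380]);
translate([622, 372, 0]) cube([38, 38, 380]);
translate([339, 137, 235]) cube([283, 38, 30]);
translate([339, 372, 235]) cube([283, 38, 30]);
translate([301, 175, 235]) cube([38, 197, 30]);
translate([622, 175, 235]) cube([38, 197, 30]);


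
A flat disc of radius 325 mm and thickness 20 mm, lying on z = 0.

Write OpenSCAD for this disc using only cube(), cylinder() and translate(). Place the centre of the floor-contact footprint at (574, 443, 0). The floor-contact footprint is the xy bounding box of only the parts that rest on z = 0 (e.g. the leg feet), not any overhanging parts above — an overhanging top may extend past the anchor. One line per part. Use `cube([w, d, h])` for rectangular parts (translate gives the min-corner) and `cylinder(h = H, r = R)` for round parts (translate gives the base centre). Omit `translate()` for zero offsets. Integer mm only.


translate([574, 443, 0]) cylinder(h = 20, r = 325);


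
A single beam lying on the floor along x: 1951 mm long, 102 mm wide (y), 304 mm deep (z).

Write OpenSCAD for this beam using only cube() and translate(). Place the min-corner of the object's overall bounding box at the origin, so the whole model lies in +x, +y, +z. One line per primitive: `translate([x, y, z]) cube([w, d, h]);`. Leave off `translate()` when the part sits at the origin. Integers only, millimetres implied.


cube([1951, 102, 304]);


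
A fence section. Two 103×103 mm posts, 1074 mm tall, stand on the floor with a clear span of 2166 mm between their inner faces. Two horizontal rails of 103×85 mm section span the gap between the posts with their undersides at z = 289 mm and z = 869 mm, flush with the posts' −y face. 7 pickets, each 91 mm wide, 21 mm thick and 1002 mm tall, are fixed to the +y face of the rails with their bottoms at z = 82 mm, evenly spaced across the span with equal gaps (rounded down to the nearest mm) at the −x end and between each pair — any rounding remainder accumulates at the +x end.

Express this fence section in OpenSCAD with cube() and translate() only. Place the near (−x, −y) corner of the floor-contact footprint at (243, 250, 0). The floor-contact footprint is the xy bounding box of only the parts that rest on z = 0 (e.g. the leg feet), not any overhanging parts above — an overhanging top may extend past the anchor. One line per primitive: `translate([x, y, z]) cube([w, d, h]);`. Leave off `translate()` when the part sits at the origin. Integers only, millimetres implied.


translate([243, 250, 0]) cube([103, 103, 1074]);
translate([2512, 250, 0]) cube([103, 103, 1074]);
translate([346, 250, 289]) cube([2166, 103, 85]);
translate([346, 250, 869]) cube([2166, 103, 85]);
translate([537, 353, 82]) cube([91, 21, 1002]);
translate([819, 353, 82]) cube([91, 21, 1002]);
translate([1101, 353, 82]) cube([91, 21, 1002]);
translate([1383, 353, 82]) cube([91, 21, 1002]);
translate([1665, 353, 82]) cube([91, 21, 1002]);
translate([1947, 353, 82]) cube([91, 21, 1002]);
translate([2229, 353, 82]) cube([91, 21, 1002]);


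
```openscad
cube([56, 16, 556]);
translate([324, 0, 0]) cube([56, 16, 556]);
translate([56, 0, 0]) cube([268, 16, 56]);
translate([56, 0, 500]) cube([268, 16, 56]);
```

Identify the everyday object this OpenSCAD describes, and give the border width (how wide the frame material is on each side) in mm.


A picture frame. The border width is 56 mm.

Four thin pieces enclosing a rectangular opening — a picture frame. The two full-height stiles are 556 mm tall; the top rail sits at z = 500 and is 56 mm tall, so the border above the opening is 556 − 500 = 56 mm, matching the stile x-width.


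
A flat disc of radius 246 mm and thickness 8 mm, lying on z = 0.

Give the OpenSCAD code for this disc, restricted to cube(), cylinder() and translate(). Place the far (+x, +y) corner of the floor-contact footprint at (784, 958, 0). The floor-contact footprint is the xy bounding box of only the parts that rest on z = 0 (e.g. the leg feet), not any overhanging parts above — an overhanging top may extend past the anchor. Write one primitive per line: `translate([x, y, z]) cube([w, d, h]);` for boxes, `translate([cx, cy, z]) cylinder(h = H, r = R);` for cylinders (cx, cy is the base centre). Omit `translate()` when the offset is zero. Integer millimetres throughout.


translate([538, 712, 0]) cylinder(h = 8, r = 246);


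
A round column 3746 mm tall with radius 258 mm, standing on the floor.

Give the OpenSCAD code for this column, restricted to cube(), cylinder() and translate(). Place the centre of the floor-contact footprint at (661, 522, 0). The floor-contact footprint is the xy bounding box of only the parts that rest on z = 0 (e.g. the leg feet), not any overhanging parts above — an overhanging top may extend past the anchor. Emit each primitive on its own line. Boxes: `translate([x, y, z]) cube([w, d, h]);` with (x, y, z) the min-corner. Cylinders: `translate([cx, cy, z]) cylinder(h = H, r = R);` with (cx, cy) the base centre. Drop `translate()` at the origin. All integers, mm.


translate([661, 522, 0]) cylinder(h = 3746, r = 258);


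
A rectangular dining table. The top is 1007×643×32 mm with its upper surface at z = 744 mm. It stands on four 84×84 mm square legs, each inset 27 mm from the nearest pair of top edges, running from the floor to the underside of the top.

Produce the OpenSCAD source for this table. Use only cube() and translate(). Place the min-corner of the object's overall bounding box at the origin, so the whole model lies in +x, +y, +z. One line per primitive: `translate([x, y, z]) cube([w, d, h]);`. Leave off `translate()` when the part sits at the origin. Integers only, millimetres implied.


translate([0, 0, 712]) cube([1007, 643, 32]);
translate([27, 27, 0]) cube([84, 84, 712]);
translate([896, 27, 0]) cube([84, 84, 712]);
translate([27, 532, 0]) cube([84, 84, 712]);
translate([896, 532, 0]) cube([84, 84, 712]);


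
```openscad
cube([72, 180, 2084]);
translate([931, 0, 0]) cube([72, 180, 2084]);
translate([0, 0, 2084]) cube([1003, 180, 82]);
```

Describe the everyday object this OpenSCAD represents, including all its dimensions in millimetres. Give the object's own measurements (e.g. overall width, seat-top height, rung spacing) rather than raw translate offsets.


A door frame. The clear opening is 859 mm wide and 2084 mm high. Two 72 mm wide jambs, 180 mm deep, stand either side of the opening from the floor to the top of the opening. A 82 mm thick head sits across the top of both jambs, spanning the full outside width of the frame.


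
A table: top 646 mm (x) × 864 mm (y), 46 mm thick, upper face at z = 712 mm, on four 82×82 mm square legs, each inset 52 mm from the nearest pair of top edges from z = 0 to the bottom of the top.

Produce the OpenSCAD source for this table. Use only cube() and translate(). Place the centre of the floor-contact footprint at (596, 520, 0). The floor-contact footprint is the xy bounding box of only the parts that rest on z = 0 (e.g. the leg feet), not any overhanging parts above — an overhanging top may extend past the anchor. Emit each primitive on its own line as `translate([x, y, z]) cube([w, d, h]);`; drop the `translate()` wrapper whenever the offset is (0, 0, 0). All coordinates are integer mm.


translate([273, 88, 666]) cube([646, 864, 46]);
translate([325, 140, 0]) cube([82, 82, 666]);
translate([785, 140, 0]) cube([82, 82, 666]);
translate([325, 818, 0]) cube([82, 82, 666]);
translate([785, 818, 0]) cube([82, 82, 666]);


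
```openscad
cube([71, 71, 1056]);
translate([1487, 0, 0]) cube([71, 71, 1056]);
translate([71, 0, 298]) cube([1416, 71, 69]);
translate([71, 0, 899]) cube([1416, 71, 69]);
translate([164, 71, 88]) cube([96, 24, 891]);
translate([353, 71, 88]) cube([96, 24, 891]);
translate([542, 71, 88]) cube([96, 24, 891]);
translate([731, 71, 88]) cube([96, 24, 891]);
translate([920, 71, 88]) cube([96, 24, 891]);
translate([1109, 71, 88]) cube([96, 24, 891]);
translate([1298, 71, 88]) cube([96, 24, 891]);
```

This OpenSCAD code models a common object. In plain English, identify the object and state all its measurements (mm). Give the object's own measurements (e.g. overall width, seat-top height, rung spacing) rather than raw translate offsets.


A fence section. Two 71×71 mm posts, 1056 mm tall, stand on the floor with a clear span of 1416 mm between their inner faces. Two horizontal rails of 71×69 mm section span the gap between the posts with their undersides at z = 298 mm and z = 899 mm, flush with the posts' −y face. 7 pickets, each 96 mm wide, 24 mm thick and 891 mm tall, are fixed to the +y face of the rails with their bottoms at z = 88 mm, spaced across the span with a 93 mm gap after the −x post and between neighbouring pickets and before the +x post.


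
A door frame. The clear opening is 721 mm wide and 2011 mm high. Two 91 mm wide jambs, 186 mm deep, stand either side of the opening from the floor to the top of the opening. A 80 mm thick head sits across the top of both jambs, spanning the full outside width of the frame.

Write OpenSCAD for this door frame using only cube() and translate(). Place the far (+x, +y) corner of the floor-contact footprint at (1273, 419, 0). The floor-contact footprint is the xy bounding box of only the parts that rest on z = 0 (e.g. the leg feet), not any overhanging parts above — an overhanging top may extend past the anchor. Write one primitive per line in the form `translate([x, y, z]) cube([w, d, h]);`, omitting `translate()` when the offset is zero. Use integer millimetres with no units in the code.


translate([370, 233, 0]) cube([91, 186, 2011]);
translate([1182, 233, 0]) cube([91, 186, 2011]);
translate([370, 233, 2011]) cube([903, 186, 80]);


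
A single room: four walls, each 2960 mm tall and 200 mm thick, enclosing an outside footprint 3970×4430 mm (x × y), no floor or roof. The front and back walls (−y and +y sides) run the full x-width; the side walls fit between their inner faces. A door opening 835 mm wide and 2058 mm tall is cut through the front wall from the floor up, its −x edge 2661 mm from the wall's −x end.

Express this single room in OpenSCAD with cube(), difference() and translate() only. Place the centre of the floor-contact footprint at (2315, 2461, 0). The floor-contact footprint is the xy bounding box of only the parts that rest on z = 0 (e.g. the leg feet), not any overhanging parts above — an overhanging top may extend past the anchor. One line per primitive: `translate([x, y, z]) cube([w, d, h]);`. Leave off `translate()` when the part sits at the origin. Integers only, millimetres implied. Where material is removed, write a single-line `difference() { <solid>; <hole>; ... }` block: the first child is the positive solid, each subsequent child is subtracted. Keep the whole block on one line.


difference() { translate([330, 246, 0]) cube([3970, 200, 2960]); translate([2991, 246, 0]) cube([835, 200, 2058]); }
translate([330, 4476, 0]) cube([3970, 200, 2960]);
translate([330, 446, 0]) cube([200, 4030, 2960]);
translate([4100, 446, 0]) cube([200, 4030, 2960]);


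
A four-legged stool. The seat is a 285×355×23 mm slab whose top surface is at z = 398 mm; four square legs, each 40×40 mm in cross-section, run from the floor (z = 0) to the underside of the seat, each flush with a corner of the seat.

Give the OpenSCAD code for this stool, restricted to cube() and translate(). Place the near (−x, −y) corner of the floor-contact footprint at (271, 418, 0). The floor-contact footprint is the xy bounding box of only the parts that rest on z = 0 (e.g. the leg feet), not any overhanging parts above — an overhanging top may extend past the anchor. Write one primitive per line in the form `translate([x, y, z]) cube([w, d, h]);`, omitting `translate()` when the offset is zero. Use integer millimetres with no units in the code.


translate([271, 418, 375]) cube([285, 355, 23]);
translate([271, 418, 0]) cube([40, 40, 375]);
translate([516, 418, 0]) cube([40, 40, 375]);
translate([271, 733, 0]) cube([40, 40, 375]);
translate([516, 733, 0]) cube([40, 40, 375]);


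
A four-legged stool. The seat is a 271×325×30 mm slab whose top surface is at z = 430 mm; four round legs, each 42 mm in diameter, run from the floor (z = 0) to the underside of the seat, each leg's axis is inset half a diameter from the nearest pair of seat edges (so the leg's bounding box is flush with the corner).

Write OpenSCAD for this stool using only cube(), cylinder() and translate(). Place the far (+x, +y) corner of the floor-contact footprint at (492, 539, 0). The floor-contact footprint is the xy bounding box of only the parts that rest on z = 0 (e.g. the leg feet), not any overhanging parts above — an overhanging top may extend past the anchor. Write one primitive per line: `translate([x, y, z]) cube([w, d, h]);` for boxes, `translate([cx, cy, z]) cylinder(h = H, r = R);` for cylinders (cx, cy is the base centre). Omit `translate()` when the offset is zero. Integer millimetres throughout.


translate([221, 214, 400]) cube([271, 325, 30]);
translate([242, 235, 0]) cylinder(h = 400, r = 21);
translate([471, 235, 0]) cylinder(h = 400, r = 21);
translate([242, 518, 0]) cylinder(h = 400, r = 21);
translate([471, 518, 0]) cylinder(h = 400, r = 21);


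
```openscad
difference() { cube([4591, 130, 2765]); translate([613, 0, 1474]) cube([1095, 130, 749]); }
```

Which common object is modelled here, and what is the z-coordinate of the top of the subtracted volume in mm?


A wall with a window opening. The window head height is 2223 mm.

A wall with a rectangular opening subtracted — a window. Sill at z = 1474, opening 749 mm tall, so the head is at 1474 + 749 = 2223 mm.


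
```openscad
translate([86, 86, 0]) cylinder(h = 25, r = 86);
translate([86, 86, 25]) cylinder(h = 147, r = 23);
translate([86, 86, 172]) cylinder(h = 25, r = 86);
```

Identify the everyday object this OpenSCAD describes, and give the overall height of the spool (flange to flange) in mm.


A spool. The overall height is 197 mm.

Three coaxial cylinders, large–small–large — a spool. Two 25 mm flanges and a 147 mm core give 25 + 147 + 25 = 197 mm.


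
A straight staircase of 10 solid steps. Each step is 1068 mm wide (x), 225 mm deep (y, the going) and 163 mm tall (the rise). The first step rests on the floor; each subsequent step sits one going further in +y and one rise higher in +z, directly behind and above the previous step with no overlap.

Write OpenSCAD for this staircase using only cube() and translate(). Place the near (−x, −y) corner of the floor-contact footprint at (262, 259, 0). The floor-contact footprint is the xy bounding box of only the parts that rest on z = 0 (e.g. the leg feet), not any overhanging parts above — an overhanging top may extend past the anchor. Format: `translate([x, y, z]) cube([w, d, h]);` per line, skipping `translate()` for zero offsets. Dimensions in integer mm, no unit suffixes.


translate([262, 259, 0]) cube([1068, 225, 163]);
translate([262, 484, 163]) cube([1068, 225, 163]);
translate([262, 709, 326]) cube([1068, 225, 163]);
translate([262, 934, 489]) cube([1068, 225, 163]);
translate([262, 1159, 652]) cube([1068, 225, 163]);
translate([262, 1384, 815]) cube([1068, 225, 163]);
translate([262, 1609, 978]) cube([1068, 225, 163]);
translate([262, 1834, 1141]) cube([1068, 225, 163]);
translate([262, 2059, 1304]) cube([1068, 225, 163]);
translate([262, 2284, 1467]) cube([1068, 225, 163]);


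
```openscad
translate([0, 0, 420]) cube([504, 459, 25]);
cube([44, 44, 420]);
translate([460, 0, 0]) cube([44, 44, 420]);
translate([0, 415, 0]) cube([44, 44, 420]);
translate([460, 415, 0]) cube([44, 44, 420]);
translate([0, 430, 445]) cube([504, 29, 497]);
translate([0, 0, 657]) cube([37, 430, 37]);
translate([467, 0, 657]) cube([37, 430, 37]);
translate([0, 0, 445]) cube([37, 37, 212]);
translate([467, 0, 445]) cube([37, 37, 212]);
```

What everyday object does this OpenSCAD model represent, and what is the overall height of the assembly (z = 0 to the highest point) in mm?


A chair. The overall height is 942 mm.

A slab on four corner posts with a tall panel at the back — a chair. The seat slab sits at z = 420 with thickness 25, and the 497 mm backrest starts at the seat top, so the overall height is 420 + 25 + 497 = 942 mm.


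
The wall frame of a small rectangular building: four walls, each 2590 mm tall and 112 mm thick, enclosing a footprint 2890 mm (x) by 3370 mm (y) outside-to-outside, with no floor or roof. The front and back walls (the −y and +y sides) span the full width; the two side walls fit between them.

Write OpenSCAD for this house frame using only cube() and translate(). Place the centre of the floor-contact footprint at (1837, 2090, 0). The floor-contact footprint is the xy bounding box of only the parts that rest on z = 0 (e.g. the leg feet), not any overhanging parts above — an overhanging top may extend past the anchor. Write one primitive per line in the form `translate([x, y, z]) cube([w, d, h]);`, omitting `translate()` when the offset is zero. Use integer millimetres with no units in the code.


translate([392, 405, 0]) cube([2890, 112, 2590]);
translate([392, 3663, 0]) cube([2890, 112, 2590]);
translate([392, 517, 0]) cube([112, 3146, 2590]);
translate([3170, 517, 0]) cube([112, 3146, 2590]);


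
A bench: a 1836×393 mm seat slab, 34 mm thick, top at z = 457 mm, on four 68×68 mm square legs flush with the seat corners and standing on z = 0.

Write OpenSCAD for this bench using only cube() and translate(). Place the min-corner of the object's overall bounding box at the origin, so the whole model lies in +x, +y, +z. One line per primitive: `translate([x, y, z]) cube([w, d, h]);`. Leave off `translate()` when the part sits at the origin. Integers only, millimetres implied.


// leg_h = 457 − 34 = 423
translate([0, 0, 423]) cube([1836, 393, 34]);
cube([68, 68, 423]);
translate([0, 325, 0]) cube([68, 68, 423]);
translate([1768, 0, 0]) cube([68, 68, 423]);
translate([1768, 325, 0]) cube([68, 68, 423]);


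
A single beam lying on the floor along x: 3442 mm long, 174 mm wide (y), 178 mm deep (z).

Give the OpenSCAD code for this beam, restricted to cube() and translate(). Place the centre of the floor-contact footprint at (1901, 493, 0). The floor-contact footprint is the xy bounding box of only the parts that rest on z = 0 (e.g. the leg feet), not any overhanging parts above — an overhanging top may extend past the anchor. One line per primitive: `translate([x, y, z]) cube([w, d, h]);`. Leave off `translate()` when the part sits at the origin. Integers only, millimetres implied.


translate([180, 406, 0]) cube([3442, 174, 178]);


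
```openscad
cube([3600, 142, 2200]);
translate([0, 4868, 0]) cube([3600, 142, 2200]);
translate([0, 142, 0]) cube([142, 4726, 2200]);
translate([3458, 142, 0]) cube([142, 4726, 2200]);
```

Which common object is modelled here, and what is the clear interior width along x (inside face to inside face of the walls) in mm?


A house (or room) frame. The interior width is 3316 mm.

Four 2200 mm walls enclosing a rectangle with no floor or roof — a room or house frame. Outside width is 3600 mm and wall thickness is 142 mm, so the interior width is 3600 − 2 × 142 = 3316 mm.


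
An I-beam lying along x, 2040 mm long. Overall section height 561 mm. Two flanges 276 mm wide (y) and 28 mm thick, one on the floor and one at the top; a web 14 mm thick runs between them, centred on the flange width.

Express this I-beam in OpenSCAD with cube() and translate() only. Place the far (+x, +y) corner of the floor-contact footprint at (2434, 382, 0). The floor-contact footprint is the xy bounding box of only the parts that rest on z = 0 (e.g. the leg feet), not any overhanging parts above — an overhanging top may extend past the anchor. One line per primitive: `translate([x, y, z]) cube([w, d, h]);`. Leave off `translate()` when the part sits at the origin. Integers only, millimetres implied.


translate([394, 106, 0]) cube([2040, 276, 28]);
translate([394, 237, 28]) cube([2040, 14, 505]);
translate([394, 106, 533]) cube([2040, 276, 28]);


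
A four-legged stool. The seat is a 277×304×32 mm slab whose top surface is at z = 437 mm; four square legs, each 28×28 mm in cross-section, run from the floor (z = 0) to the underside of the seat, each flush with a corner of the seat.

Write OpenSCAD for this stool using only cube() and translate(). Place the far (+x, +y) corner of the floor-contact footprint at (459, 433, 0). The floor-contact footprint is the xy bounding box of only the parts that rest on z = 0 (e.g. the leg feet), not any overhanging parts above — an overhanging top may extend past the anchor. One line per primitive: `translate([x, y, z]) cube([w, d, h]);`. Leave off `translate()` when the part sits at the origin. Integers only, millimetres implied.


// leg_h = 437 - 32 = 405
translate([182, 129, 405]) cube([277, 304, 32]);
translate([182, 129, 0]) cube([28, 28, 405]);
translate([431, 129, 0]) cube([28, 28, 405]);
translate([182, 405, 0]) cube([28, 28, 405]);
translate([431, 405, 0]) cube([28, 28, 405]);


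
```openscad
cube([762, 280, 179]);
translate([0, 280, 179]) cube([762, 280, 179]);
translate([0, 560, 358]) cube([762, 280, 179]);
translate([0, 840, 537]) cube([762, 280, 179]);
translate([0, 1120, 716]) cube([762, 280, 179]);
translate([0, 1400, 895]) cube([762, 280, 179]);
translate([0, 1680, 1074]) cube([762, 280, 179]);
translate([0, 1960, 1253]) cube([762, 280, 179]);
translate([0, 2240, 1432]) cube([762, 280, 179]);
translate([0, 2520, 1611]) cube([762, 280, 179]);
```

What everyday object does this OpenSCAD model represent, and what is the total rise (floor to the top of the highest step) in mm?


A staircase. The total rise is 1790 mm.

10 identical blocks, each offset up and back from the previous — a staircase. Each step is 179 mm tall and there are 10 of them, so the total rise is 10 × 179 = 1790 mm.


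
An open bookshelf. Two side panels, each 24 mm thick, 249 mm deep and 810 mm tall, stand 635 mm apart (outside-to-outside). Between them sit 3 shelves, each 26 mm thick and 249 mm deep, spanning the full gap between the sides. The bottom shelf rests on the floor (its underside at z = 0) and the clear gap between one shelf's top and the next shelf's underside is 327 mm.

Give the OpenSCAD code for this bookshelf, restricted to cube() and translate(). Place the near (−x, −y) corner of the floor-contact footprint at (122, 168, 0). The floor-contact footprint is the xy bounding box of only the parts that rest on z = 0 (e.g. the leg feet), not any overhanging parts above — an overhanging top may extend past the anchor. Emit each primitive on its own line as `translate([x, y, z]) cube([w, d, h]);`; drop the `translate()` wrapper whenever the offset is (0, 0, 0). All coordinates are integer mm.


translate([122, 168, 0]) cube([24, 249, 810]);
translate([733, 168, 0]) cube([24, 249, 810]);
translate([146, 168, 0]) cube([587, 249, 26]);
translate([146, 168, 353]) cube([587, 249, 26]);
translate([146, 168, 706]) cube([587, 249, 26]);
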